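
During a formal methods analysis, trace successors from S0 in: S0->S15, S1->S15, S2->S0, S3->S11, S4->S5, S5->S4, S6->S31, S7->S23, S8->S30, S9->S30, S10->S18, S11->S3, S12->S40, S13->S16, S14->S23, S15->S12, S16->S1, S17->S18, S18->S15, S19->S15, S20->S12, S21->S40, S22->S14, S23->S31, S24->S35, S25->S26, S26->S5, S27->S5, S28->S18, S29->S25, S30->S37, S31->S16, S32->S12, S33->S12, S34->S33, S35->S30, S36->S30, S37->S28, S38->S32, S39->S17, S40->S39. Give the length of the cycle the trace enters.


Trace from S0 until a state repeats:
  S0 -> S15 -> S12 -> S40 -> S39 -> S17 -> S18 -> S15
S15 first seen at step 1, revisited at step 7.
Cycle length = 7 - 1 = 6

6


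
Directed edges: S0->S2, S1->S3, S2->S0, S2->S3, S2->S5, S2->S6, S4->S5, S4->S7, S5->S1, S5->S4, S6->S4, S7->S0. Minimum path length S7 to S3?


BFS layer-by-layer from S7:
  dist 0: {S7}
  dist 1: {S0}
  dist 2: {S2}
  dist 3: {S3, S5, S6}
  -> S3 reached at distance 3
Shortest path length = 3

3


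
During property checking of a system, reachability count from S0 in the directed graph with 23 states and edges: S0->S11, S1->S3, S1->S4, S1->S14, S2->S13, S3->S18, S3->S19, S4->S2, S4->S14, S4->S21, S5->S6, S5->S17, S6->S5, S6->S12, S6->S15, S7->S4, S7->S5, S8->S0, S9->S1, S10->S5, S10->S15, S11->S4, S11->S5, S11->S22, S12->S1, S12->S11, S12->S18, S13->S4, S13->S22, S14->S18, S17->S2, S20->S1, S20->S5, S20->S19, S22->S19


BFS from S0:
  layer 0: {S0}
  layer 1: {S11}
  layer 2: {S4, S5, S22}
  layer 3: {S2, S6, S14, S17, S19, S21}
  layer 4: {S12, S13, S15, S18}
  layer 5: {S1}
  layer 6: {S3}
Reachable set: {S0, S1, S2, S3, S4, S5, S6, S11, S12, S13, S14, S15, S17, S18, S19, S21, S22}
Count = 17

17


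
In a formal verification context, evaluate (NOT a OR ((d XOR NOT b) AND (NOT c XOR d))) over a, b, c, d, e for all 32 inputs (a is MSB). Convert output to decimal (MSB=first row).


Formula: (NOT a OR ((d XOR NOT b) AND (NOT c XOR d))) over a, b, c, d, e (32 rows)
Evaluate each row (bits = a,b,c,d,e, MSB first):
  row 0 [00000]: (NOT 0 OR ((0 XOR NOT 0) AND (NOT 0 XOR 0))) -> 1
  row 1 [00001]: (NOT 0 OR ((0 XOR NOT 0) AND (NOT 0 XOR 0))) -> 1
  row 2 [00010]: (NOT 0 OR ((1 XOR NOT 0) AND (NOT 0 XOR 1))) -> 1
  row 3 [00011]: (NOT 0 OR ((1 XOR NOT 0) AND (NOT 0 XOR 1))) -> 1
  row 4 [00100]: (NOT 0 OR ((0 XOR NOT 0) AND (NOT 1 XOR 0))) -> 1
  row 5 [00101]: (NOT 0 OR ((0 XOR NOT 0) AND (NOT 1 XOR 0))) -> 1
  row 6 [00110]: (NOT 0 OR ((1 XOR NOT 0) AND (NOT 1 XOR 1))) -> 1
  row 7 [00111]: (NOT 0 OR ((1 XOR NOT 0) AND (NOT 1 XOR 1))) -> 1
  row 8 [01000]: (NOT 0 OR ((0 XOR NOT 1) AND (NOT 0 XOR 0))) -> 1
  row 9 [01001]: (NOT 0 OR ((0 XOR NOT 1) AND (NOT 0 XOR 0))) -> 1
  row 10 [01010]: (NOT 0 OR ((1 XOR NOT 1) AND (NOT 0 XOR 1))) -> 1
  row 11 [01011]: (NOT 0 OR ((1 XOR NOT 1) AND (NOT 0 XOR 1))) -> 1
  row 12 [01100]: (NOT 0 OR ((0 XOR NOT 1) AND (NOT 1 XOR 0))) -> 1
  row 13 [01101]: (NOT 0 OR ((0 XOR NOT 1) AND (NOT 1 XOR 0))) -> 1
  row 14 [01110]: (NOT 0 OR ((1 XOR NOT 1) AND (NOT 1 XOR 1))) -> 1
  row 15 [01111]: (NOT 0 OR ((1 XOR NOT 1) AND (NOT 1 XOR 1))) -> 1
  row 16 [10000]: (NOT 1 OR ((0 XOR NOT 0) AND (NOT 0 XOR 0))) -> 1
  row 17 [10001]: (NOT 1 OR ((0 XOR NOT 0) AND (NOT 0 XOR 0))) -> 1
  row 18 [10010]: (NOT 1 OR ((1 XOR NOT 0) AND (NOT 0 XOR 1))) -> 0
  row 19 [10011]: (NOT 1 OR ((1 XOR NOT 0) AND (NOT 0 XOR 1))) -> 0
  row 20 [10100]: (NOT 1 OR ((0 XOR NOT 0) AND (NOT 1 XOR 0))) -> 0
  row 21 [10101]: (NOT 1 OR ((0 XOR NOT 0) AND (NOT 1 XOR 0))) -> 0
  row 22 [10110]: (NOT 1 OR ((1 XOR NOT 0) AND (NOT 1 XOR 1))) -> 0
  row 23 [10111]: (NOT 1 OR ((1 XOR NOT 0) AND (NOT 1 XOR 1))) -> 0
  row 24 [11000]: (NOT 1 OR ((0 XOR NOT 1) AND (NOT 0 XOR 0))) -> 0
  row 25 [11001]: (NOT 1 OR ((0 XOR NOT 1) AND (NOT 0 XOR 0))) -> 0
  row 26 [11010]: (NOT 1 OR ((1 XOR NOT 1) AND (NOT 0 XOR 1))) -> 0
  row 27 [11011]: (NOT 1 OR ((1 XOR NOT 1) AND (NOT 0 XOR 1))) -> 0
  row 28 [11100]: (NOT 1 OR ((0 XOR NOT 1) AND (NOT 1 XOR 0))) -> 0
  row 29 [11101]: (NOT 1 OR ((0 XOR NOT 1) AND (NOT 1 XOR 0))) -> 0
  row 30 [11110]: (NOT 1 OR ((1 XOR NOT 1) AND (NOT 1 XOR 1))) -> 1
  row 31 [11111]: (NOT 1 OR ((1 XOR NOT 1) AND (NOT 1 XOR 1))) -> 1
Full result column, 4 rows per line (a,b,c fixed per line; d,e runs 00..11 left to right):
  rows 0-3 [a,b,c=000]: 1111  = hex F
  rows 4-7 [a,b,c=001]: 1111  = hex F
  rows 8-11 [a,b,c=010]: 1111  = hex F
  rows 12-15 [a,b,c=011]: 1111  = hex F
  rows 16-19 [a,b,c=100]: 1100  = hex C
  rows 20-23 [a,b,c=101]: 0000  = hex 0
  rows 24-27 [a,b,c=110]: 0000  = hex 0
  rows 28-31 [a,b,c=111]: 0011  = hex 3
Output column (row 0 .. row 31) = 11111111111111111100000000000011
Output column grouped in 4s = 1111 1111 1111 1111 1100 0000 0000 0011 = 0xFFFFC003
Convert to decimal digit by digit (value = value*16 + digit):
  F -> 15
  15*16 + 15 (F) = 255
  255*16 + 15 (F) = 4095
  4095*16 + 15 (F) = 65535
  65535*16 + 12 (C) = 1048572
  1048572*16 + 0 = 16777152
  16777152*16 + 0 = 268434432
  268434432*16 + 3 = 4294950915
Decimal = 4294950915

4294950915


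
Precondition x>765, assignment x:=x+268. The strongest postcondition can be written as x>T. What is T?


Formula: sp(P, x:=E) = exists old_x. (x = E[old_x/x]) AND P[old_x/x] (old_x is the value of x before the assignment; eliminate old_x by solving x = E[old_x/x] for old_x)
Step 1: Precondition P: x>765, i.e. old_x > 765
Step 2: Assignment gives x = old_x + 268, so old_x = x - 268
Step 3: Substitute into P: x - 268 > 765
Step 4: Simplify: x > 765+268 = 1033

1033


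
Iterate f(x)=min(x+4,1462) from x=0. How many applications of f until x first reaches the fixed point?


Step 1: x=0, cap=1462, increment=4
Step 2: x grows by 4 each step until capped at 1462; fixed point is x=1462
Step 3: iterations = ceil(1462/4) = 366

366


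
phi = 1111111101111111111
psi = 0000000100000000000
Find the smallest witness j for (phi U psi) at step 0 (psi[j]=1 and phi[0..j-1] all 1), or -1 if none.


(phi U psi) at 0: need smallest j with psi[j]=1 and phi[i]=1 for all i in [0,j).
Scan from step 0:
  step 0: phi=1, psi=0 -> continue
  step 1: phi=1, psi=0 -> continue
  step 2: phi=1, psi=0 -> continue
  step 3: phi=1, psi=0 -> continue
  step 7: psi=1 and phi held for [0,7) -> witness found
Witness step = 7

7


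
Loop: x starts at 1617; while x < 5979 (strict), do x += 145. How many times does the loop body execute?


Step 1: x goes from 1617 toward 5979 by 145; the body runs while x<5979, so iterations = ceil((bound-start)/step)
Step 2: Distance=4362
Step 3: ceil(4362/145)=31

31


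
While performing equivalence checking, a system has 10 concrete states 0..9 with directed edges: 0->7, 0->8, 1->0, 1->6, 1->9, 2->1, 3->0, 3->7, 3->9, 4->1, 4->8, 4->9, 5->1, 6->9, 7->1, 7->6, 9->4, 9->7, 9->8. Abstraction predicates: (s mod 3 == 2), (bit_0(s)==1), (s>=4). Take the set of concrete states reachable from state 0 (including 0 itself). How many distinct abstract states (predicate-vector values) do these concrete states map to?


BFS from 0:
Concrete reachable: {0, 1, 4, 6, 7, 8, 9}
Abstract via predicates (s mod 3 == 2), (bit_0(s)==1), (s>=4):
  (0,0,0) <- {0}
  (0,0,1) <- {4, 6}
  (0,1,0) <- {1}
  (0,1,1) <- {7, 9}
  (1,0,1) <- {8}
Distinct abstract states = 5

5


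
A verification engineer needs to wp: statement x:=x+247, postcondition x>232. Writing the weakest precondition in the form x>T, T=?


Formula: wp(x:=E, P) = P[E/x] (substitute E for x in postcondition)
Step 1: Postcondition: x>232
Step 2: Substitute x+247 for x: x+247>232
Step 3: Solve for x: x > 232-247 = -15

-15


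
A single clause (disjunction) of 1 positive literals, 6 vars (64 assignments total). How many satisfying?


Step 1: Total=2^6=64
Step 2: Unsat when all 1 false: 2^5=32
Step 3: Sat=64-32=32

32


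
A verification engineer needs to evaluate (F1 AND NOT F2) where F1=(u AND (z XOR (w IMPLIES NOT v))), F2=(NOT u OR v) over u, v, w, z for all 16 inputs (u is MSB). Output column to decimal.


F1 = (u AND (z XOR (w IMPLIES NOT v)))
F2 = (NOT u OR v)
Counterexample to F1=>F2 is where F1=1 and F2=0.
Evaluate each row (bits = u,v,w,z, MSB first):
  row 0 [0000]: F1=0 F2=1 -> F1&~F2 -> 0
  row 1 [0001]: F1=0 F2=1 -> F1&~F2 -> 0
  row 2 [0010]: F1=0 F2=1 -> F1&~F2 -> 0
  row 3 [0011]: F1=0 F2=1 -> F1&~F2 -> 0
  row 4 [0100]: F1=0 F2=1 -> F1&~F2 -> 0
  row 5 [0101]: F1=0 F2=1 -> F1&~F2 -> 0
  row 6 [0110]: F1=0 F2=1 -> F1&~F2 -> 0
  row 7 [0111]: F1=0 F2=1 -> F1&~F2 -> 0
  row 8 [1000]: F1=1 F2=0 -> F1&~F2 -> 1
  row 9 [1001]: F1=0 F2=0 -> F1&~F2 -> 0
  row 10 [1010]: F1=1 F2=0 -> F1&~F2 -> 1
  row 11 [1011]: F1=0 F2=0 -> F1&~F2 -> 0
  row 12 [1100]: F1=1 F2=1 -> F1&~F2 -> 0
  row 13 [1101]: F1=0 F2=1 -> F1&~F2 -> 0
  row 14 [1110]: F1=0 F2=1 -> F1&~F2 -> 0
  row 15 [1111]: F1=1 F2=1 -> F1&~F2 -> 0
Full result column, 4 rows per line (u,v fixed per line; w,z runs 00..11 left to right):
  rows 0-3 [u,v=00]: 0000  = hex 0
  rows 4-7 [u,v=01]: 0000  = hex 0
  rows 8-11 [u,v=10]: 1010  = hex A
  rows 12-15 [u,v=11]: 0000  = hex 0
Counterexample vector (row 0 .. row 15) = 0000000010100000
Output column grouped in 4s = 0000 0000 1010 0000 = 0x00A0
Convert to decimal digit by digit (value = value*16 + digit):
  0 -> 0
  0*16 + 0 = 0
  0*16 + 10 (A) = 10
  10*16 + 0 = 160
Decimal = 160

160


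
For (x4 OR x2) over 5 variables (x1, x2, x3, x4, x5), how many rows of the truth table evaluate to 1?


Formula: (x4 OR x2) over 5 vars (32 rows)
Evaluate each row (x1, x2, x3, x4, x5 as bits, MSB first):
  row 0 [00000]: (0 OR 0) -> 0
  row 1 [00001]: (0 OR 0) -> 0
  row 2 [00010]: (1 OR 0) -> 1
  row 3 [00011]: (1 OR 0) -> 1
  row 4 [00100]: (0 OR 0) -> 0
  row 5 [00101]: (0 OR 0) -> 0
  row 6 [00110]: (1 OR 0) -> 1
  row 7 [00111]: (1 OR 0) -> 1
  row 8 [01000]: (0 OR 1) -> 1
  row 9 [01001]: (0 OR 1) -> 1
  row 10 [01010]: (1 OR 1) -> 1
  row 11 [01011]: (1 OR 1) -> 1
  row 12 [01100]: (0 OR 1) -> 1
  row 13 [01101]: (0 OR 1) -> 1
  row 14 [01110]: (1 OR 1) -> 1
  row 15 [01111]: (1 OR 1) -> 1
  row 16 [10000]: (0 OR 0) -> 0
  row 17 [10001]: (0 OR 0) -> 0
  row 18 [10010]: (1 OR 0) -> 1
  row 19 [10011]: (1 OR 0) -> 1
  row 20 [10100]: (0 OR 0) -> 0
  row 21 [10101]: (0 OR 0) -> 0
  row 22 [10110]: (1 OR 0) -> 1
  row 23 [10111]: (1 OR 0) -> 1
  row 24 [11000]: (0 OR 1) -> 1
  row 25 [11001]: (0 OR 1) -> 1
  row 26 [11010]: (1 OR 1) -> 1
  row 27 [11011]: (1 OR 1) -> 1
  row 28 [11100]: (0 OR 1) -> 1
  row 29 [11101]: (0 OR 1) -> 1
  row 30 [11110]: (1 OR 1) -> 1
  row 31 [11111]: (1 OR 1) -> 1
Full result column, 8 rows per line (x1,x2 fixed per line; x3,x4,x5 runs 000..111 left to right):
  rows 0-7 [x1,x2=00]: 00110011  (ones: 4)
  rows 8-15 [x1,x2=01]: 11111111  (ones: 8)
  rows 16-23 [x1,x2=10]: 00110011  (ones: 4)
  rows 24-31 [x1,x2=11]: 11111111  (ones: 8)
Count of 1-rows = 4+8+4+8 = 24

24


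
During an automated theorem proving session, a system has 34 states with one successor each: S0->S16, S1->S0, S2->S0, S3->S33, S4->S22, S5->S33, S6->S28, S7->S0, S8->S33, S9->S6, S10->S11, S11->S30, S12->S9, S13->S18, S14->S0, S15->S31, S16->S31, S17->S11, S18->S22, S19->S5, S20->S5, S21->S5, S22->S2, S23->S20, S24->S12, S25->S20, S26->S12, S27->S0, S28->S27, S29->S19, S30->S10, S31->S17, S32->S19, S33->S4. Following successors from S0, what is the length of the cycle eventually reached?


Trace from S0 until a state repeats:
  S0 -> S16 -> S31 -> S17 -> S11 -> S30 -> S10 -> S11
S11 first seen at step 4, revisited at step 7.
Cycle length = 7 - 4 = 3

3


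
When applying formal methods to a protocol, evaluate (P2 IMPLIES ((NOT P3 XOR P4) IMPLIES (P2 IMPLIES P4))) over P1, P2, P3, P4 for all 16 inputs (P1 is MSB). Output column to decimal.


Formula: (P2 IMPLIES ((NOT P3 XOR P4) IMPLIES (P2 IMPLIES P4))) over P1, P2, P3, P4 (16 rows)
Evaluate each row (bits = P1,P2,P3,P4, MSB first):
  row 0 [0000]: (0 IMPLIES ((NOT 0 XOR 0) IMPLIES (0 IMPLIES 0))) -> 1
  row 1 [0001]: (0 IMPLIES ((NOT 0 XOR 1) IMPLIES (0 IMPLIES 1))) -> 1
  row 2 [0010]: (0 IMPLIES ((NOT 1 XOR 0) IMPLIES (0 IMPLIES 0))) -> 1
  row 3 [0011]: (0 IMPLIES ((NOT 1 XOR 1) IMPLIES (0 IMPLIES 1))) -> 1
  row 4 [0100]: (1 IMPLIES ((NOT 0 XOR 0) IMPLIES (1 IMPLIES 0))) -> 0
  row 5 [0101]: (1 IMPLIES ((NOT 0 XOR 1) IMPLIES (1 IMPLIES 1))) -> 1
  row 6 [0110]: (1 IMPLIES ((NOT 1 XOR 0) IMPLIES (1 IMPLIES 0))) -> 1
  row 7 [0111]: (1 IMPLIES ((NOT 1 XOR 1) IMPLIES (1 IMPLIES 1))) -> 1
  row 8 [1000]: (0 IMPLIES ((NOT 0 XOR 0) IMPLIES (0 IMPLIES 0))) -> 1
  row 9 [1001]: (0 IMPLIES ((NOT 0 XOR 1) IMPLIES (0 IMPLIES 1))) -> 1
  row 10 [1010]: (0 IMPLIES ((NOT 1 XOR 0) IMPLIES (0 IMPLIES 0))) -> 1
  row 11 [1011]: (0 IMPLIES ((NOT 1 XOR 1) IMPLIES (0 IMPLIES 1))) -> 1
  row 12 [1100]: (1 IMPLIES ((NOT 0 XOR 0) IMPLIES (1 IMPLIES 0))) -> 0
  row 13 [1101]: (1 IMPLIES ((NOT 0 XOR 1) IMPLIES (1 IMPLIES 1))) -> 1
  row 14 [1110]: (1 IMPLIES ((NOT 1 XOR 0) IMPLIES (1 IMPLIES 0))) -> 1
  row 15 [1111]: (1 IMPLIES ((NOT 1 XOR 1) IMPLIES (1 IMPLIES 1))) -> 1
Full result column, 4 rows per line (P1,P2 fixed per line; P3,P4 runs 00..11 left to right):
  rows 0-3 [P1,P2=00]: 1111  = hex F
  rows 4-7 [P1,P2=01]: 0111  = hex 7
  rows 8-11 [P1,P2=10]: 1111  = hex F
  rows 12-15 [P1,P2=11]: 0111  = hex 7
Output column (row 0 .. row 15) = 1111011111110111
Output column grouped in 4s = 1111 0111 1111 0111 = 0xF7F7
Convert to decimal digit by digit (value = value*16 + digit):
  F -> 15
  15*16 + 7 = 247
  247*16 + 15 (F) = 3967
  3967*16 + 7 = 63479
Decimal = 63479

63479


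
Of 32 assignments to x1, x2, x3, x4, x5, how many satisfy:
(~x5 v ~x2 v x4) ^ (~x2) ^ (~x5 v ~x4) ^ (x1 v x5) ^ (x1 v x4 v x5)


CNF with 5 clauses over 5 vars (32 assignments).
An assignment satisfies CNF iff every clause has >=1 true literal.
Check each row (bits = x1,x2,x3,x4,x5; clause T/F shown):
  row 0 [00000]: clauses=TTTFF -> 0
  row 1 [00001]: clauses=TTTTT -> 1
  row 2 [00010]: clauses=TTTFT -> 0
  row 3 [00011]: clauses=TTFTT -> 0
  row 4 [00100]: clauses=TTTFF -> 0
  row 5 [00101]: clauses=TTTTT -> 1
  row 6 [00110]: clauses=TTTFT -> 0
  row 7 [00111]: clauses=TTFTT -> 0
  row 8 [01000]: clauses=TFTFF -> 0
  row 9 [01001]: clauses=FFTTT -> 0
  row 10 [01010]: clauses=TFTFT -> 0
  row 11 [01011]: clauses=TFFTT -> 0
  row 12 [01100]: clauses=TFTFF -> 0
  row 13 [01101]: clauses=FFTTT -> 0
  row 14 [01110]: clauses=TFTFT -> 0
  row 15 [01111]: clauses=TFFTT -> 0
  row 16 [10000]: clauses=TTTTT -> 1
  row 17 [10001]: clauses=TTTTT -> 1
  row 18 [10010]: clauses=TTTTT -> 1
  row 19 [10011]: clauses=TTFTT -> 0
  row 20 [10100]: clauses=TTTTT -> 1
  row 21 [10101]: clauses=TTTTT -> 1
  row 22 [10110]: clauses=TTTTT -> 1
  row 23 [10111]: clauses=TTFTT -> 0
  row 24 [11000]: clauses=TFTTT -> 0
  row 25 [11001]: clauses=FFTTT -> 0
  row 26 [11010]: clauses=TFTTT -> 0
  row 27 [11011]: clauses=TFFTT -> 0
  row 28 [11100]: clauses=TFTTT -> 0
  row 29 [11101]: clauses=FFTTT -> 0
  row 30 [11110]: clauses=TFTTT -> 0
  row 31 [11111]: clauses=TFFTT -> 0
Full result column, 8 rows per line (x1,x2 fixed per line; x3,x4,x5 runs 000..111 left to right):
  rows 0-7 [x1,x2=00]: 01000100  (ones: 2)
  rows 8-15 [x1,x2=01]: 00000000  (ones: 0)
  rows 16-23 [x1,x2=10]: 11101110  (ones: 6)
  rows 24-31 [x1,x2=11]: 00000000  (ones: 0)
Satisfying assignments = 2+0+6+0 = 8

8


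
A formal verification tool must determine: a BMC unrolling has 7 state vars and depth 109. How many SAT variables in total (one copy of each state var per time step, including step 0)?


BMC unrolls to depth k, creating one copy of each state var for steps 0..k.
Step count = 109 + 1 = 110 (steps 0 through 109)
Vars per step = 7
Total = 7 * 110 = 770

770


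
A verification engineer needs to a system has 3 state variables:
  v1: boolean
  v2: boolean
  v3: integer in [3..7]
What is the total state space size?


State space = product of domain sizes of all variables.
Domain sizes:
  v1 (boolean): 2
  v2 (boolean): 2
  v3 (integer in [3..7]): 5
Product = 2 * 2 * 5 = 20

20


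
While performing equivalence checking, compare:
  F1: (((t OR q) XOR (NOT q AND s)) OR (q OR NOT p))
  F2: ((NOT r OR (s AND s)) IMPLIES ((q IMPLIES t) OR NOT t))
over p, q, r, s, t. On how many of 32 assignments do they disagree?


F1 = (((t OR q) XOR (NOT q AND s)) OR (q OR NOT p))
F2 = ((NOT r OR (s AND s)) IMPLIES ((q IMPLIES t) OR NOT t))
Evaluate both on each of 32 rows (bits = p,q,r,s,t):
  row 0 [00000]: F1=1 F2=1 -> 0
  row 1 [00001]: F1=1 F2=1 -> 0
  row 2 [00010]: F1=1 F2=1 -> 0
  row 3 [00011]: F1=1 F2=1 -> 0
  row 4 [00100]: F1=1 F2=1 -> 0
  row 5 [00101]: F1=1 F2=1 -> 0
  row 6 [00110]: F1=1 F2=1 -> 0
  row 7 [00111]: F1=1 F2=1 -> 0
  row 8 [01000]: F1=1 F2=1 -> 0
  row 9 [01001]: F1=1 F2=1 -> 0
  row 10 [01010]: F1=1 F2=1 -> 0
  row 11 [01011]: F1=1 F2=1 -> 0
  row 12 [01100]: F1=1 F2=1 -> 0
  row 13 [01101]: F1=1 F2=1 -> 0
  row 14 [01110]: F1=1 F2=1 -> 0
  row 15 [01111]: F1=1 F2=1 -> 0
  row 16 [10000]: F1=0 F2=1 (differ) -> 1
  row 17 [10001]: F1=1 F2=1 -> 0
  row 18 [10010]: F1=1 F2=1 -> 0
  row 19 [10011]: F1=0 F2=1 (differ) -> 1
  row 20 [10100]: F1=0 F2=1 (differ) -> 1
  row 21 [10101]: F1=1 F2=1 -> 0
  row 22 [10110]: F1=1 F2=1 -> 0
  row 23 [10111]: F1=0 F2=1 (differ) -> 1
  row 24 [11000]: F1=1 F2=1 -> 0
  row 25 [11001]: F1=1 F2=1 -> 0
  row 26 [11010]: F1=1 F2=1 -> 0
  row 27 [11011]: F1=1 F2=1 -> 0
  row 28 [11100]: F1=1 F2=1 -> 0
  row 29 [11101]: F1=1 F2=1 -> 0
  row 30 [11110]: F1=1 F2=1 -> 0
  row 31 [11111]: F1=1 F2=1 -> 0
Full result column, 8 rows per line (p,q fixed per line; r,s,t runs 000..111 left to right):
  rows 0-7 [p,q=00]: 00000000  (ones: 0)
  rows 8-15 [p,q=01]: 00000000  (ones: 0)
  rows 16-23 [p,q=10]: 10011001  (ones: 4)
  rows 24-31 [p,q=11]: 00000000  (ones: 0)
Disagreements = 0+0+4+0 = 4

4


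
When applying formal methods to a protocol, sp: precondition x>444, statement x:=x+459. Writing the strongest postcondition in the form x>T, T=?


Formula: sp(P, x:=E) = exists old_x. (x = E[old_x/x]) AND P[old_x/x] (old_x is the value of x before the assignment; eliminate old_x by solving x = E[old_x/x] for old_x)
Step 1: Precondition P: x>444, i.e. old_x > 444
Step 2: Assignment gives x = old_x + 459, so old_x = x - 459
Step 3: Substitute into P: x - 459 > 444
Step 4: Simplify: x > 444+459 = 903

903


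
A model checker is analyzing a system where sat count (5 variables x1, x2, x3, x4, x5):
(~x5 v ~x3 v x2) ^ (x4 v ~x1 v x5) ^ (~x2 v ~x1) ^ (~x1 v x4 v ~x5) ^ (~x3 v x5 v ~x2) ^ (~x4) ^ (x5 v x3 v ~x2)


CNF with 7 clauses over 5 vars (32 assignments).
An assignment satisfies CNF iff every clause has >=1 true literal.
Check each row (bits = x1,x2,x3,x4,x5; clause T/F shown):
  row 0 [00000]: clauses=TTTTTTT -> 1
  row 1 [00001]: clauses=TTTTTTT -> 1
  row 2 [00010]: clauses=TTTTTFT -> 0
  row 3 [00011]: clauses=TTTTTFT -> 0
  row 4 [00100]: clauses=TTTTTTT -> 1
  row 5 [00101]: clauses=FTTTTTT -> 0
  row 6 [00110]: clauses=TTTTTFT -> 0
  row 7 [00111]: clauses=FTTTTFT -> 0
  row 8 [01000]: clauses=TTTTTTF -> 0
  row 9 [01001]: clauses=TTTTTTT -> 1
  row 10 [01010]: clauses=TTTTTFF -> 0
  row 11 [01011]: clauses=TTTTTFT -> 0
  row 12 [01100]: clauses=TTTTFTT -> 0
  row 13 [01101]: clauses=TTTTTTT -> 1
  row 14 [01110]: clauses=TTTTFFT -> 0
  row 15 [01111]: clauses=TTTTTFT -> 0
  row 16 [10000]: clauses=TFTTTTT -> 0
  row 17 [10001]: clauses=TTTFTTT -> 0
  row 18 [10010]: clauses=TTTTTFT -> 0
  row 19 [10011]: clauses=TTTTTFT -> 0
  row 20 [10100]: clauses=TFTTTTT -> 0
  row 21 [10101]: clauses=FTTFTTT -> 0
  row 22 [10110]: clauses=TTTTTFT -> 0
  row 23 [10111]: clauses=FTTTTFT -> 0
  row 24 [11000]: clauses=TFFTTTF -> 0
  row 25 [11001]: clauses=TTFFTTT -> 0
  row 26 [11010]: clauses=TTFTTFF -> 0
  row 27 [11011]: clauses=TTFTTFT -> 0
  row 28 [11100]: clauses=TFFTFTT -> 0
  row 29 [11101]: clauses=TTFFTTT -> 0
  row 30 [11110]: clauses=TTFTFFT -> 0
  row 31 [11111]: clauses=TTFTTFT -> 0
Full result column, 8 rows per line (x1,x2 fixed per line; x3,x4,x5 runs 000..111 left to right):
  rows 0-7 [x1,x2=00]: 11001000  (ones: 3)
  rows 8-15 [x1,x2=01]: 01000100  (ones: 2)
  rows 16-23 [x1,x2=10]: 00000000  (ones: 0)
  rows 24-31 [x1,x2=11]: 00000000  (ones: 0)
Satisfying assignments = 3+2+0+0 = 5

5


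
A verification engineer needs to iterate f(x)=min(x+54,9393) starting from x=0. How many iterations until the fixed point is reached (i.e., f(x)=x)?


Step 1: x=0, cap=9393, increment=54
Step 2: x grows by 54 each step until capped at 9393; fixed point is x=9393
Step 3: iterations = ceil(9393/54) = 174

174


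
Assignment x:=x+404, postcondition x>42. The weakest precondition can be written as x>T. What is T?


Formula: wp(x:=E, P) = P[E/x] (substitute E for x in postcondition)
Step 1: Postcondition: x>42
Step 2: Substitute x+404 for x: x+404>42
Step 3: Solve for x: x > 42-404 = -362

-362


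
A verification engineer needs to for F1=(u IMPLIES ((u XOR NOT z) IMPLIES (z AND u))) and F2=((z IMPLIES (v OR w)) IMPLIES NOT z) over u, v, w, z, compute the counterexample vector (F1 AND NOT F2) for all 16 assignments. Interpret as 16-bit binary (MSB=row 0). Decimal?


F1 = (u IMPLIES ((u XOR NOT z) IMPLIES (z AND u)))
F2 = ((z IMPLIES (v OR w)) IMPLIES NOT z)
Counterexample to F1=>F2 is where F1=1 and F2=0.
Evaluate each row (bits = u,v,w,z, MSB first):
  row 0 [0000]: F1=1 F2=1 -> F1&~F2 -> 0
  row 1 [0001]: F1=1 F2=1 -> F1&~F2 -> 0
  row 2 [0010]: F1=1 F2=1 -> F1&~F2 -> 0
  row 3 [0011]: F1=1 F2=0 -> F1&~F2 -> 1
  row 4 [0100]: F1=1 F2=1 -> F1&~F2 -> 0
  row 5 [0101]: F1=1 F2=0 -> F1&~F2 -> 1
  row 6 [0110]: F1=1 F2=1 -> F1&~F2 -> 0
  row 7 [0111]: F1=1 F2=0 -> F1&~F2 -> 1
  row 8 [1000]: F1=1 F2=1 -> F1&~F2 -> 0
  row 9 [1001]: F1=1 F2=1 -> F1&~F2 -> 0
  row 10 [1010]: F1=1 F2=1 -> F1&~F2 -> 0
  row 11 [1011]: F1=1 F2=0 -> F1&~F2 -> 1
  row 12 [1100]: F1=1 F2=1 -> F1&~F2 -> 0
  row 13 [1101]: F1=1 F2=0 -> F1&~F2 -> 1
  row 14 [1110]: F1=1 F2=1 -> F1&~F2 -> 0
  row 15 [1111]: F1=1 F2=0 -> F1&~F2 -> 1
Full result column, 4 rows per line (u,v fixed per line; w,z runs 00..11 left to right):
  rows 0-3 [u,v=00]: 0001  = hex 1
  rows 4-7 [u,v=01]: 0101  = hex 5
  rows 8-11 [u,v=10]: 0001  = hex 1
  rows 12-15 [u,v=11]: 0101  = hex 5
Counterexample vector (row 0 .. row 15) = 0001010100010101
Output column grouped in 4s = 0001 0101 0001 0101 = 0x1515
Convert to decimal digit by digit (value = value*16 + digit):
  1 -> 1
  1*16 + 5 = 21
  21*16 + 1 = 337
  337*16 + 5 = 5397
Decimal = 5397

5397


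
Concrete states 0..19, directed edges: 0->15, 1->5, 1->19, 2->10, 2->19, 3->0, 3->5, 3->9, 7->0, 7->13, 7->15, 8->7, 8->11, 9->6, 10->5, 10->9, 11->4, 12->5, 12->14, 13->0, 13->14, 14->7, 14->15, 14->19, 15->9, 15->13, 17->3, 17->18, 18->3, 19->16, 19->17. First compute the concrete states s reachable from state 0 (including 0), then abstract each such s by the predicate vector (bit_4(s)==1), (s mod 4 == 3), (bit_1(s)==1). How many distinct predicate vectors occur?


BFS from 0:
Concrete reachable: {0, 3, 5, 6, 7, 9, 13, 14, 15, 16, 17, 18, 19}
Abstract via predicates (bit_4(s)==1), (s mod 4 == 3), (bit_1(s)==1):
  (0,0,0) <- {0, 5, 9, 13}
  (0,0,1) <- {6, 14}
  (0,1,1) <- {3, 7, 15}
  (1,0,0) <- {16, 17}
  (1,0,1) <- {18}
  (1,1,1) <- {19}
Distinct abstract states = 6

6


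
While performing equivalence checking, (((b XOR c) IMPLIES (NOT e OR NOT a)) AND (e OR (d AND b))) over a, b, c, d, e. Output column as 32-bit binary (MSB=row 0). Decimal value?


Formula: (((b XOR c) IMPLIES (NOT e OR NOT a)) AND (e OR (d AND b))) over a, b, c, d, e (32 rows)
Evaluate each row (bits = a,b,c,d,e, MSB first):
  row 0 [00000]: (((0 XOR 0) IMPLIES (NOT 0 OR NOT 0)) AND (0 OR (0 AND 0))) -> 0
  row 1 [00001]: (((0 XOR 0) IMPLIES (NOT 1 OR NOT 0)) AND (1 OR (0 AND 0))) -> 1
  row 2 [00010]: (((0 XOR 0) IMPLIES (NOT 0 OR NOT 0)) AND (0 OR (1 AND 0))) -> 0
  row 3 [00011]: (((0 XOR 0) IMPLIES (NOT 1 OR NOT 0)) AND (1 OR (1 AND 0))) -> 1
  row 4 [00100]: (((0 XOR 1) IMPLIES (NOT 0 OR NOT 0)) AND (0 OR (0 AND 0))) -> 0
  row 5 [00101]: (((0 XOR 1) IMPLIES (NOT 1 OR NOT 0)) AND (1 OR (0 AND 0))) -> 1
  row 6 [00110]: (((0 XOR 1) IMPLIES (NOT 0 OR NOT 0)) AND (0 OR (1 AND 0))) -> 0
  row 7 [00111]: (((0 XOR 1) IMPLIES (NOT 1 OR NOT 0)) AND (1 OR (1 AND 0))) -> 1
  row 8 [01000]: (((1 XOR 0) IMPLIES (NOT 0 OR NOT 0)) AND (0 OR (0 AND 1))) -> 0
  row 9 [01001]: (((1 XOR 0) IMPLIES (NOT 1 OR NOT 0)) AND (1 OR (0 AND 1))) -> 1
  row 10 [01010]: (((1 XOR 0) IMPLIES (NOT 0 OR NOT 0)) AND (0 OR (1 AND 1))) -> 1
  row 11 [01011]: (((1 XOR 0) IMPLIES (NOT 1 OR NOT 0)) AND (1 OR (1 AND 1))) -> 1
  row 12 [01100]: (((1 XOR 1) IMPLIES (NOT 0 OR NOT 0)) AND (0 OR (0 AND 1))) -> 0
  row 13 [01101]: (((1 XOR 1) IMPLIES (NOT 1 OR NOT 0)) AND (1 OR (0 AND 1))) -> 1
  row 14 [01110]: (((1 XOR 1) IMPLIES (NOT 0 OR NOT 0)) AND (0 OR (1 AND 1))) -> 1
  row 15 [01111]: (((1 XOR 1) IMPLIES (NOT 1 OR NOT 0)) AND (1 OR (1 AND 1))) -> 1
  row 16 [10000]: (((0 XOR 0) IMPLIES (NOT 0 OR NOT 1)) AND (0 OR (0 AND 0))) -> 0
  row 17 [10001]: (((0 XOR 0) IMPLIES (NOT 1 OR NOT 1)) AND (1 OR (0 AND 0))) -> 1
  row 18 [10010]: (((0 XOR 0) IMPLIES (NOT 0 OR NOT 1)) AND (0 OR (1 AND 0))) -> 0
  row 19 [10011]: (((0 XOR 0) IMPLIES (NOT 1 OR NOT 1)) AND (1 OR (1 AND 0))) -> 1
  row 20 [10100]: (((0 XOR 1) IMPLIES (NOT 0 OR NOT 1)) AND (0 OR (0 AND 0))) -> 0
  row 21 [10101]: (((0 XOR 1) IMPLIES (NOT 1 OR NOT 1)) AND (1 OR (0 AND 0))) -> 0
  row 22 [10110]: (((0 XOR 1) IMPLIES (NOT 0 OR NOT 1)) AND (0 OR (1 AND 0))) -> 0
  row 23 [10111]: (((0 XOR 1) IMPLIES (NOT 1 OR NOT 1)) AND (1 OR (1 AND 0))) -> 0
  row 24 [11000]: (((1 XOR 0) IMPLIES (NOT 0 OR NOT 1)) AND (0 OR (0 AND 1))) -> 0
  row 25 [11001]: (((1 XOR 0) IMPLIES (NOT 1 OR NOT 1)) AND (1 OR (0 AND 1))) -> 0
  row 26 [11010]: (((1 XOR 0) IMPLIES (NOT 0 OR NOT 1)) AND (0 OR (1 AND 1))) -> 1
  row 27 [11011]: (((1 XOR 0) IMPLIES (NOT 1 OR NOT 1)) AND (1 OR (1 AND 1))) -> 0
  row 28 [11100]: (((1 XOR 1) IMPLIES (NOT 0 OR NOT 1)) AND (0 OR (0 AND 1))) -> 0
  row 29 [11101]: (((1 XOR 1) IMPLIES (NOT 1 OR NOT 1)) AND (1 OR (0 AND 1))) -> 1
  row 30 [11110]: (((1 XOR 1) IMPLIES (NOT 0 OR NOT 1)) AND (0 OR (1 AND 1))) -> 1
  row 31 [11111]: (((1 XOR 1) IMPLIES (NOT 1 OR NOT 1)) AND (1 OR (1 AND 1))) -> 1
Full result column, 4 rows per line (a,b,c fixed per line; d,e runs 00..11 left to right):
  rows 0-3 [a,b,c=000]: 0101  = hex 5
  rows 4-7 [a,b,c=001]: 0101  = hex 5
  rows 8-11 [a,b,c=010]: 0111  = hex 7
  rows 12-15 [a,b,c=011]: 0111  = hex 7
  rows 16-19 [a,b,c=100]: 0101  = hex 5
  rows 20-23 [a,b,c=101]: 0000  = hex 0
  rows 24-27 [a,b,c=110]: 0010  = hex 2
  rows 28-31 [a,b,c=111]: 0111  = hex 7
Output column (row 0 .. row 31) = 01010101011101110101000000100111
Output column grouped in 4s = 0101 0101 0111 0111 0101 0000 0010 0111 = 0x55775027
Convert to decimal digit by digit (value = value*16 + digit):
  5 -> 5
  5*16 + 5 = 85
  85*16 + 7 = 1367
  1367*16 + 7 = 21879
  21879*16 + 5 = 350069
  350069*16 + 0 = 5601104
  5601104*16 + 2 = 89617666
  89617666*16 + 7 = 1433882663
Decimal = 1433882663

1433882663


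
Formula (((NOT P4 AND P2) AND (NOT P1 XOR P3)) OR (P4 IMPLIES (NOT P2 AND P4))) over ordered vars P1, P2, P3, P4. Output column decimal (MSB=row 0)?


Formula: (((NOT P4 AND P2) AND (NOT P1 XOR P3)) OR (P4 IMPLIES (NOT P2 AND P4))) over P1, P2, P3, P4 (16 rows)
Evaluate each row (bits = P1,P2,P3,P4, MSB first):
  row 0 [0000]: (((NOT 0 AND 0) AND (NOT 0 XOR 0)) OR (0 IMPLIES (NOT 0 AND 0))) -> 1
  row 1 [0001]: (((NOT 1 AND 0) AND (NOT 0 XOR 0)) OR (1 IMPLIES (NOT 0 AND 1))) -> 1
  row 2 [0010]: (((NOT 0 AND 0) AND (NOT 0 XOR 1)) OR (0 IMPLIES (NOT 0 AND 0))) -> 1
  row 3 [0011]: (((NOT 1 AND 0) AND (NOT 0 XOR 1)) OR (1 IMPLIES (NOT 0 AND 1))) -> 1
  row 4 [0100]: (((NOT 0 AND 1) AND (NOT 0 XOR 0)) OR (0 IMPLIES (NOT 1 AND 0))) -> 1
  row 5 [0101]: (((NOT 1 AND 1) AND (NOT 0 XOR 0)) OR (1 IMPLIES (NOT 1 AND 1))) -> 0
  row 6 [0110]: (((NOT 0 AND 1) AND (NOT 0 XOR 1)) OR (0 IMPLIES (NOT 1 AND 0))) -> 1
  row 7 [0111]: (((NOT 1 AND 1) AND (NOT 0 XOR 1)) OR (1 IMPLIES (NOT 1 AND 1))) -> 0
  row 8 [1000]: (((NOT 0 AND 0) AND (NOT 1 XOR 0)) OR (0 IMPLIES (NOT 0 AND 0))) -> 1
  row 9 [1001]: (((NOT 1 AND 0) AND (NOT 1 XOR 0)) OR (1 IMPLIES (NOT 0 AND 1))) -> 1
  row 10 [1010]: (((NOT 0 AND 0) AND (NOT 1 XOR 1)) OR (0 IMPLIES (NOT 0 AND 0))) -> 1
  row 11 [1011]: (((NOT 1 AND 0) AND (NOT 1 XOR 1)) OR (1 IMPLIES (NOT 0 AND 1))) -> 1
  row 12 [1100]: (((NOT 0 AND 1) AND (NOT 1 XOR 0)) OR (0 IMPLIES (NOT 1 AND 0))) -> 1
  row 13 [1101]: (((NOT 1 AND 1) AND (NOT 1 XOR 0)) OR (1 IMPLIES (NOT 1 AND 1))) -> 0
  row 14 [1110]: (((NOT 0 AND 1) AND (NOT 1 XOR 1)) OR (0 IMPLIES (NOT 1 AND 0))) -> 1
  row 15 [1111]: (((NOT 1 AND 1) AND (NOT 1 XOR 1)) OR (1 IMPLIES (NOT 1 AND 1))) -> 0
Full result column, 4 rows per line (P1,P2 fixed per line; P3,P4 runs 00..11 left to right):
  rows 0-3 [P1,P2=00]: 1111  = hex F
  rows 4-7 [P1,P2=01]: 1010  = hex A
  rows 8-11 [P1,P2=10]: 1111  = hex F
  rows 12-15 [P1,P2=11]: 1010  = hex A
Output column (row 0 .. row 15) = 1111101011111010
Output column grouped in 4s = 1111 1010 1111 1010 = 0xFAFA
Convert to decimal digit by digit (value = value*16 + digit):
  F -> 15
  15*16 + 10 (A) = 250
  250*16 + 15 (F) = 4015
  4015*16 + 10 (A) = 64250
Decimal = 64250

64250


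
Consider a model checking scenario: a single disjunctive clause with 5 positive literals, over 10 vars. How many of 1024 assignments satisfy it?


Step 1: Total=2^10=1024
Step 2: Unsat when all 5 false: 2^5=32
Step 3: Sat=1024-32=992

992


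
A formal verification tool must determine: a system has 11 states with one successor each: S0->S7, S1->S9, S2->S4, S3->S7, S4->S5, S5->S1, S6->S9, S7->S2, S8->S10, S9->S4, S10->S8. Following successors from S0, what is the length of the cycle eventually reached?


Trace from S0 until a state repeats:
  S0 -> S7 -> S2 -> S4 -> S5 -> S1 -> S9 -> S4
S4 first seen at step 3, revisited at step 7.
Cycle length = 7 - 3 = 4

4


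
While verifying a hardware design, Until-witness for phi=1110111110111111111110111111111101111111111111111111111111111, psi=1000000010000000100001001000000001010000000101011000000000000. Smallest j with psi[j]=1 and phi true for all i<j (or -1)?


(phi U psi) at 0: need smallest j with psi[j]=1 and phi[i]=1 for all i in [0,j).
Scan from step 0:
  step 0: psi=1 and phi held for [0,0) -> witness found
Witness step = 0

0


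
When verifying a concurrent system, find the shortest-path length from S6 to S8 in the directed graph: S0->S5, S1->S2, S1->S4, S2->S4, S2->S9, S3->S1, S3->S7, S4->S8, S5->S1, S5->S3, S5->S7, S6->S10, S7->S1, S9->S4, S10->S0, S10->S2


BFS layer-by-layer from S6:
  dist 0: {S6}
  dist 1: {S10}
  dist 2: {S0, S2}
  dist 3: {S4, S5, S9}
  dist 4: {S1, S3, S7, S8}
  -> S8 reached at distance 4
Shortest path length = 4

4


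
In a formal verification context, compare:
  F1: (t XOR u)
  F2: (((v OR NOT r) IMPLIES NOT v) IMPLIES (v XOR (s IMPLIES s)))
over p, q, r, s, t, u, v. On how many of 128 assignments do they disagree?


F1 = (t XOR u)
F2 = (((v OR NOT r) IMPLIES NOT v) IMPLIES (v XOR (s IMPLIES s)))
Evaluate both on each of 128 rows (bits = p,q,r,s,t,u,v):
  row 0 [0000000]: F1=0 F2=1 (differ) -> 1
  row 1 [0000001]: F1=0 F2=1 (differ) -> 1
  row 2 [0000010]: F1=1 F2=1 -> 0
  row 3 [0000011]: F1=1 F2=1 -> 0
  row 4 [0000100]: F1=1 F2=1 -> 0
  (every remaining row is evaluated the same way; all 128 results are listed next)
Full result column, 8 rows per line (p,q,r,s fixed per line; t,u,v runs 000..111 left to right):
  rows 0-7 [p,q,r,s=0000]: 11000011  (ones: 4)
  rows 8-15 [p,q,r,s=0001]: 11000011  (ones: 4)
  rows 16-23 [p,q,r,s=0010]: 11000011  (ones: 4)
  rows 24-31 [p,q,r,s=0011]: 11000011  (ones: 4)
  rows 32-39 [p,q,r,s=0100]: 11000011  (ones: 4)
  rows 40-47 [p,q,r,s=0101]: 11000011  (ones: 4)
  rows 48-55 [p,q,r,s=0110]: 11000011  (ones: 4)
  rows 56-63 [p,q,r,s=0111]: 11000011  (ones: 4)
  rows 64-71 [p,q,r,s=1000]: 11000011  (ones: 4)
  rows 72-79 [p,q,r,s=1001]: 11000011  (ones: 4)
  rows 80-87 [p,q,r,s=1010]: 11000011  (ones: 4)
  rows 88-95 [p,q,r,s=1011]: 11000011  (ones: 4)
  rows 96-103 [p,q,r,s=1100]: 11000011  (ones: 4)
  rows 104-111 [p,q,r,s=1101]: 11000011  (ones: 4)
  rows 112-119 [p,q,r,s=1110]: 11000011  (ones: 4)
  rows 120-127 [p,q,r,s=1111]: 11000011  (ones: 4)
Disagreements = 4+4+4+4+4+4+4+4+4+4+4+4+4+4+4+4 = 64

64


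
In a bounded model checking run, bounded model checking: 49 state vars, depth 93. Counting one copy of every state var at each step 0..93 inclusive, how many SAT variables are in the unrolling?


BMC unrolls to depth k, creating one copy of each state var for steps 0..k.
Step count = 93 + 1 = 94 (steps 0 through 93)
Vars per step = 49
Total = 49 * 94 = 4606

4606


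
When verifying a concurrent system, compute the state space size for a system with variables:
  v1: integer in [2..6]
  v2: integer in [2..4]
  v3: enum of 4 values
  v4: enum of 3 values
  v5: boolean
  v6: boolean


State space = product of domain sizes of all variables.
Domain sizes:
  v1 (integer in [2..6]): 5
  v2 (integer in [2..4]): 3
  v3 (enum of 4 values): 4
  v4 (enum of 3 values): 3
  v5 (boolean): 2
  v6 (boolean): 2
Product = 5 * 3 * 4 * 3 * 2 * 2 = 720

720


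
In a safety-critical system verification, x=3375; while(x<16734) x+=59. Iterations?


Step 1: x goes from 3375 toward 16734 by 59; the body runs while x<16734, so iterations = ceil((bound-start)/step)
Step 2: Distance=13359
Step 3: ceil(13359/59)=227

227


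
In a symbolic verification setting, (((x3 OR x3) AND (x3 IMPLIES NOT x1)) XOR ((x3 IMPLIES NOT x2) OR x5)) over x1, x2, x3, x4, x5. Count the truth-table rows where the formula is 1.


Formula: (((x3 OR x3) AND (x3 IMPLIES NOT x1)) XOR ((x3 IMPLIES NOT x2) OR x5)) over 5 vars (32 rows)
Evaluate each row (x1, x2, x3, x4, x5 as bits, MSB first):
  row 0 [00000]: (((0 OR 0) AND (0 IMPLIES NOT 0)) XOR ((0 IMPLIES NOT 0) OR 0)) -> 1
  row 1 [00001]: (((0 OR 0) AND (0 IMPLIES NOT 0)) XOR ((0 IMPLIES NOT 0) OR 1)) -> 1
  row 2 [00010]: (((0 OR 0) AND (0 IMPLIES NOT 0)) XOR ((0 IMPLIES NOT 0) OR 0)) -> 1
  row 3 [00011]: (((0 OR 0) AND (0 IMPLIES NOT 0)) XOR ((0 IMPLIES NOT 0) OR 1)) -> 1
  row 4 [00100]: (((1 OR 1) AND (1 IMPLIES NOT 0)) XOR ((1 IMPLIES NOT 0) OR 0)) -> 0
  row 5 [00101]: (((1 OR 1) AND (1 IMPLIES NOT 0)) XOR ((1 IMPLIES NOT 0) OR 1)) -> 0
  row 6 [00110]: (((1 OR 1) AND (1 IMPLIES NOT 0)) XOR ((1 IMPLIES NOT 0) OR 0)) -> 0
  row 7 [00111]: (((1 OR 1) AND (1 IMPLIES NOT 0)) XOR ((1 IMPLIES NOT 0) OR 1)) -> 0
  row 8 [01000]: (((0 OR 0) AND (0 IMPLIES NOT 0)) XOR ((0 IMPLIES NOT 1) OR 0)) -> 1
  row 9 [01001]: (((0 OR 0) AND (0 IMPLIES NOT 0)) XOR ((0 IMPLIES NOT 1) OR 1)) -> 1
  row 10 [01010]: (((0 OR 0) AND (0 IMPLIES NOT 0)) XOR ((0 IMPLIES NOT 1) OR 0)) -> 1
  row 11 [01011]: (((0 OR 0) AND (0 IMPLIES NOT 0)) XOR ((0 IMPLIES NOT 1) OR 1)) -> 1
  row 12 [01100]: (((1 OR 1) AND (1 IMPLIES NOT 0)) XOR ((1 IMPLIES NOT 1) OR 0)) -> 1
  row 13 [01101]: (((1 OR 1) AND (1 IMPLIES NOT 0)) XOR ((1 IMPLIES NOT 1) OR 1)) -> 0
  row 14 [01110]: (((1 OR 1) AND (1 IMPLIES NOT 0)) XOR ((1 IMPLIES NOT 1) OR 0)) -> 1
  row 15 [01111]: (((1 OR 1) AND (1 IMPLIES NOT 0)) XOR ((1 IMPLIES NOT 1) OR 1)) -> 0
  row 16 [10000]: (((0 OR 0) AND (0 IMPLIES NOT 1)) XOR ((0 IMPLIES NOT 0) OR 0)) -> 1
  row 17 [10001]: (((0 OR 0) AND (0 IMPLIES NOT 1)) XOR ((0 IMPLIES NOT 0) OR 1)) -> 1
  row 18 [10010]: (((0 OR 0) AND (0 IMPLIES NOT 1)) XOR ((0 IMPLIES NOT 0) OR 0)) -> 1
  row 19 [10011]: (((0 OR 0) AND (0 IMPLIES NOT 1)) XOR ((0 IMPLIES NOT 0) OR 1)) -> 1
  row 20 [10100]: (((1 OR 1) AND (1 IMPLIES NOT 1)) XOR ((1 IMPLIES NOT 0) OR 0)) -> 1
  row 21 [10101]: (((1 OR 1) AND (1 IMPLIES NOT 1)) XOR ((1 IMPLIES NOT 0) OR 1)) -> 1
  row 22 [10110]: (((1 OR 1) AND (1 IMPLIES NOT 1)) XOR ((1 IMPLIES NOT 0) OR 0)) -> 1
  row 23 [10111]: (((1 OR 1) AND (1 IMPLIES NOT 1)) XOR ((1 IMPLIES NOT 0) OR 1)) -> 1
  row 24 [11000]: (((0 OR 0) AND (0 IMPLIES NOT 1)) XOR ((0 IMPLIES NOT 1) OR 0)) -> 1
  row 25 [11001]: (((0 OR 0) AND (0 IMPLIES NOT 1)) XOR ((0 IMPLIES NOT 1) OR 1)) -> 1
  row 26 [11010]: (((0 OR 0) AND (0 IMPLIES NOT 1)) XOR ((0 IMPLIES NOT 1) OR 0)) -> 1
  row 27 [11011]: (((0 OR 0) AND (0 IMPLIES NOT 1)) XOR ((0 IMPLIES NOT 1) OR 1)) -> 1
  row 28 [11100]: (((1 OR 1) AND (1 IMPLIES NOT 1)) XOR ((1 IMPLIES NOT 1) OR 0)) -> 0
  row 29 [11101]: (((1 OR 1) AND (1 IMPLIES NOT 1)) XOR ((1 IMPLIES NOT 1) OR 1)) -> 1
  row 30 [11110]: (((1 OR 1) AND (1 IMPLIES NOT 1)) XOR ((1 IMPLIES NOT 1) OR 0)) -> 0
  row 31 [11111]: (((1 OR 1) AND (1 IMPLIES NOT 1)) XOR ((1 IMPLIES NOT 1) OR 1)) -> 1
Full result column, 8 rows per line (x1,x2 fixed per line; x3,x4,x5 runs 000..111 left to right):
  rows 0-7 [x1,x2=00]: 11110000  (ones: 4)
  rows 8-15 [x1,x2=01]: 11111010  (ones: 6)
  rows 16-23 [x1,x2=10]: 11111111  (ones: 8)
  rows 24-31 [x1,x2=11]: 11110101  (ones: 6)
Count of 1-rows = 4+6+8+6 = 24

24


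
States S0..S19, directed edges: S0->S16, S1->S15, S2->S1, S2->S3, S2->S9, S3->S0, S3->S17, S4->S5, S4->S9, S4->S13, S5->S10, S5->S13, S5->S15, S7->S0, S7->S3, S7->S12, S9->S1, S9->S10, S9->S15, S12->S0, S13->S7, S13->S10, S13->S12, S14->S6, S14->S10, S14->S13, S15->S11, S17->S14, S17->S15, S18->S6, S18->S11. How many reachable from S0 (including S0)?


BFS from S0:
  layer 0: {S0}
  layer 1: {S16}
Reachable set: {S0, S16}
Count = 2

2


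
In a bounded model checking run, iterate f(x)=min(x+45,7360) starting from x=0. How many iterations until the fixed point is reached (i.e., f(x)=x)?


Step 1: x=0, cap=7360, increment=45
Step 2: x grows by 45 each step until capped at 7360; fixed point is x=7360
Step 3: iterations = ceil(7360/45) = 164

164


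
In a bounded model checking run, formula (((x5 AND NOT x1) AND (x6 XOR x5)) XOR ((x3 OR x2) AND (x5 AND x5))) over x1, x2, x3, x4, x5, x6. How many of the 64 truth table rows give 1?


Formula: (((x5 AND NOT x1) AND (x6 XOR x5)) XOR ((x3 OR x2) AND (x5 AND x5))) over 6 vars (64 rows)
Evaluate each row (x1, x2, x3, x4, x5, x6 as bits, MSB first):
  row 0 [000000]: (((0 AND NOT 0) AND (0 XOR 0)) XOR ((0 OR 0) AND (0 AND 0))) -> 0
  row 1 [000001]: (((0 AND NOT 0) AND (1 XOR 0)) XOR ((0 OR 0) AND (0 AND 0))) -> 0
  row 2 [000010]: (((1 AND NOT 0) AND (0 XOR 1)) XOR ((0 OR 0) AND (1 AND 1))) -> 1
  row 3 [000011]: (((1 AND NOT 0) AND (1 XOR 1)) XOR ((0 OR 0) AND (1 AND 1))) -> 0
  row 4 [000100]: (((0 AND NOT 0) AND (0 XOR 0)) XOR ((0 OR 0) AND (0 AND 0))) -> 0
  (every remaining row is evaluated the same way; all 64 results are listed next)
Full result column, 8 rows per line (x1,x2,x3 fixed per line; x4,x5,x6 runs 000..111 left to right):
  rows 0-7 [x1,x2,x3=000]: 00100010  (ones: 2)
  rows 8-15 [x1,x2,x3=001]: 00010001  (ones: 2)
  rows 16-23 [x1,x2,x3=010]: 00010001  (ones: 2)
  rows 24-31 [x1,x2,x3=011]: 00010001  (ones: 2)
  rows 32-39 [x1,x2,x3=100]: 00000000  (ones: 0)
  rows 40-47 [x1,x2,x3=101]: 00110011  (ones: 4)
  rows 48-55 [x1,x2,x3=110]: 00110011  (ones: 4)
  rows 56-63 [x1,x2,x3=111]: 00110011  (ones: 4)
Count of 1-rows = 2+2+2+2+0+4+4+4 = 20

20


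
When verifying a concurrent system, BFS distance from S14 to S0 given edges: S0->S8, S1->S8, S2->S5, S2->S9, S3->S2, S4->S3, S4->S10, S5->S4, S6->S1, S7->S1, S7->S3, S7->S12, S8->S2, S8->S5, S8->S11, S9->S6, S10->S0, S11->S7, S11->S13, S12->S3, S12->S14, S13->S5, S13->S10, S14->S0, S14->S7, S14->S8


BFS layer-by-layer from S14:
  dist 0: {S14}
  dist 1: {S0, S7, S8}
  -> S0 reached at distance 1
Shortest path length = 1

1


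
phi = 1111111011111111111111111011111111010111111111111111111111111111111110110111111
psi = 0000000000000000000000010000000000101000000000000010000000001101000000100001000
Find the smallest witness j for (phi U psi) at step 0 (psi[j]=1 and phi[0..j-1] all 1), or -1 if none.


(phi U psi) at 0: need smallest j with psi[j]=1 and phi[i]=1 for all i in [0,j).
Scan from step 0:
  step 0: phi=1, psi=0 -> continue
  step 1: phi=1, psi=0 -> continue
  step 2: phi=1, psi=0 -> continue
  step 3: phi=1, psi=0 -> continue
  step 7: phi=0 -> phi-prefix broken from here
  step 23: psi=1 but phi already failed -> not a witness
  step 34: psi=1 but phi already failed -> not a witness
  step 36: psi=1 but phi already failed -> not a witness
  step 50: psi=1 but phi already failed -> not a witness
  step 60: psi=1 but phi already failed -> not a witness
  step 61: psi=1 but phi already failed -> not a witness
  step 63: psi=1 but phi already failed -> not a witness
  step 70: psi=1 but phi already failed -> not a witness
  step 75: psi=1 but phi already failed -> not a witness
  end of trace: no witness -> -1
Witness step = -1

-1
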